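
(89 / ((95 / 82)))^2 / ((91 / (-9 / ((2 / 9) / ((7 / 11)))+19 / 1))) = -3967929898 / 9034025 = -439.22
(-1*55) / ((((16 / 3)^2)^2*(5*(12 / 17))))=-5049 / 262144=-0.02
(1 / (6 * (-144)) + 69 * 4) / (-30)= -238463 / 25920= -9.20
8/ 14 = 0.57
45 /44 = 1.02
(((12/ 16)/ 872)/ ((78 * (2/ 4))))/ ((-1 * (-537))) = 1/ 24349728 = 0.00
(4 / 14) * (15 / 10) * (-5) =-15 / 7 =-2.14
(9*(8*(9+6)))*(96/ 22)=51840/ 11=4712.73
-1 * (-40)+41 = 81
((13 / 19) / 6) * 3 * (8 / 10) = 26 / 95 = 0.27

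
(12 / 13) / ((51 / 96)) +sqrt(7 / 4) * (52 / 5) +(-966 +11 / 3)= -636875 / 663 +26 * sqrt(7) / 5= -946.84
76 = 76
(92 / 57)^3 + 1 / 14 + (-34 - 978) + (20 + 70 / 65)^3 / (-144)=-3055268824885 / 2848083147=-1072.75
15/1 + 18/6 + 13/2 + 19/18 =230/9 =25.56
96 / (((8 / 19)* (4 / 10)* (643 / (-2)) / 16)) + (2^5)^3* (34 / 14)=358059328 / 4501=79551.06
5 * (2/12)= 5/6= 0.83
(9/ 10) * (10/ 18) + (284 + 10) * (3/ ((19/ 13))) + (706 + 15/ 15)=49817/ 38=1310.97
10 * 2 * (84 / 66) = 280 / 11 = 25.45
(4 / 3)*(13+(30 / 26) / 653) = 441488 / 25467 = 17.34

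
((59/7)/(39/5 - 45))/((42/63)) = -295/868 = -0.34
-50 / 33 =-1.52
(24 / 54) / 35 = 4 / 315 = 0.01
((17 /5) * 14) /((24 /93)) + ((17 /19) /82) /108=155181559 /841320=184.45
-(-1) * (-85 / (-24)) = 3.54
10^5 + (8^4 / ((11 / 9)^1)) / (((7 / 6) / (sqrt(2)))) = 104062.36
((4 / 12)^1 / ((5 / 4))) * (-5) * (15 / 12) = -5 / 3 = -1.67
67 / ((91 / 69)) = 4623 / 91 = 50.80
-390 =-390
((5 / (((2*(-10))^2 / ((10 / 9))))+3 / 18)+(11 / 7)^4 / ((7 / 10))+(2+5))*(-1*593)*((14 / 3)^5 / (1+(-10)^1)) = 45615312908 / 19683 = 2317497.99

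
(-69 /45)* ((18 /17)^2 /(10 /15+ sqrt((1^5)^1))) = -7452 /7225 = -1.03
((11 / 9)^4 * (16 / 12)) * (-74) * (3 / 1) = -660.53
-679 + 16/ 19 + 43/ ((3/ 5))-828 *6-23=-319057/ 57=-5597.49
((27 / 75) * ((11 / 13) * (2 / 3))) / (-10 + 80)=33 / 11375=0.00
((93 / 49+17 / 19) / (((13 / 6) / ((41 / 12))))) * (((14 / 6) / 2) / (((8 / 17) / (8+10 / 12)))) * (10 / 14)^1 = 4617625 / 67032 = 68.89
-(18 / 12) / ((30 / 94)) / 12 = -47 / 120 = -0.39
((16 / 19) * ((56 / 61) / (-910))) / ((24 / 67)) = -536 / 226005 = -0.00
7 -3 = 4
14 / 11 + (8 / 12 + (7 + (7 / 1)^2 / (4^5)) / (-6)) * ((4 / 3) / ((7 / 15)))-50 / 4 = -1499527 / 118272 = -12.68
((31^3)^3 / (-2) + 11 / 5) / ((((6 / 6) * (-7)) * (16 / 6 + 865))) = 396594332409999 / 182210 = 2176578302.01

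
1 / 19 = 0.05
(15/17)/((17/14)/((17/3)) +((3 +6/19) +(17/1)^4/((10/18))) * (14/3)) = 6650/5287665703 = 0.00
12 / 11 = 1.09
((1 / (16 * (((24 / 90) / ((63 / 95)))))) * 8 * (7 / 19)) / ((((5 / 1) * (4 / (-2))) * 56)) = -189 / 231040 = -0.00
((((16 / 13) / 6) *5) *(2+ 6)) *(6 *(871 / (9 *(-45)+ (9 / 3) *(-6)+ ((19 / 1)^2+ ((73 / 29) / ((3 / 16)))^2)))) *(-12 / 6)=-324558720 / 447473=-725.31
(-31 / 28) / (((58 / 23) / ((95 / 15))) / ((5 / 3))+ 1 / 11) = -745085 / 221956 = -3.36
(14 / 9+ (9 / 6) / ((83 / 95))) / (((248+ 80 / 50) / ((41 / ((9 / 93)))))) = 31069595 / 5593536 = 5.55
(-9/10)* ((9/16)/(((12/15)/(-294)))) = 11907/64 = 186.05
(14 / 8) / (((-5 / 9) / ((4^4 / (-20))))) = 1008 / 25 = 40.32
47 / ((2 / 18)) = 423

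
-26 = -26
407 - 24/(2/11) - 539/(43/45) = -12430/43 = -289.07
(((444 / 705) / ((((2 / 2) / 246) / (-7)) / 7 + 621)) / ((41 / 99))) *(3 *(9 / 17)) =10573416 / 2718609485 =0.00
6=6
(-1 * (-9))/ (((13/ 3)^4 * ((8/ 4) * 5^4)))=729/ 35701250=0.00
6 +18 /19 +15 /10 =321 /38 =8.45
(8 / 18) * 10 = 40 / 9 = 4.44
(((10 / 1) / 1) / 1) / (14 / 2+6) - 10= -120 / 13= -9.23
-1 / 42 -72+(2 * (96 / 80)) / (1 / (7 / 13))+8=-62.73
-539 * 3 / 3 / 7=-77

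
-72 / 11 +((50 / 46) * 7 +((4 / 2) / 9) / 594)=65390 / 61479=1.06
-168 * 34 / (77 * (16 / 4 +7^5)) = -816 / 184921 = -0.00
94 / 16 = 47 / 8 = 5.88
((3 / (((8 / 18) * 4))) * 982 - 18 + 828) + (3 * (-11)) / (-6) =19781 / 8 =2472.62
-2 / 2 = -1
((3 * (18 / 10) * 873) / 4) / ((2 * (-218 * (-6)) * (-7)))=-7857 / 122080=-0.06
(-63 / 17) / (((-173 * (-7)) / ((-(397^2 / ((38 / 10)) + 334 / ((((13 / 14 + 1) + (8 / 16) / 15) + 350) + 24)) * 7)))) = 979950218625 / 1102939702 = 888.49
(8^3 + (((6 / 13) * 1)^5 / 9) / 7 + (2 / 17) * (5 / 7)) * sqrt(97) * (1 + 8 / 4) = 67877602566 * sqrt(97) / 44183867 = 15130.34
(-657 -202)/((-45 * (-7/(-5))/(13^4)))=389426.97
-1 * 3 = -3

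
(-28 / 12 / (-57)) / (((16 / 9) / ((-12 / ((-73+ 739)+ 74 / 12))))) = -63 / 153254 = -0.00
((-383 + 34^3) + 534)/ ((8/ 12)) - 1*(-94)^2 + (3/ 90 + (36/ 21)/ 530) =280178476/ 5565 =50346.54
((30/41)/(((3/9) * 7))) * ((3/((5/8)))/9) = 48/287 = 0.17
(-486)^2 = 236196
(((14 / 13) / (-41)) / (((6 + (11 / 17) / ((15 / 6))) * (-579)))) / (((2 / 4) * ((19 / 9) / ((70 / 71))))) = 17850 / 2636635339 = 0.00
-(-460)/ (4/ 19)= 2185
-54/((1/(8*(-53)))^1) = 22896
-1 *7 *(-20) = 140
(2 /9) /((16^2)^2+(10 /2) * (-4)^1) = 1 /294822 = 0.00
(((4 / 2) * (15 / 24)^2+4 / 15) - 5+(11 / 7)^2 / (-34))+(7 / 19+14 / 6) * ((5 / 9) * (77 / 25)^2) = 17459182021 / 1709316000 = 10.21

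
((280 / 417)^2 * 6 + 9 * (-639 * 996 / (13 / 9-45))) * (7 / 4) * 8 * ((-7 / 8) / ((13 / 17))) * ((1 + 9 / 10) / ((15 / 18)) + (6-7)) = -50798855233844 / 18837975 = -2696619.74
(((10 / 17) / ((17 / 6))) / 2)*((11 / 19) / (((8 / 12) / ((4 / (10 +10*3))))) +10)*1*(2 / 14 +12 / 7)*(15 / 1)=2242305 / 76874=29.17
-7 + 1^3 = -6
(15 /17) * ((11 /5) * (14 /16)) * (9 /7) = 297 /136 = 2.18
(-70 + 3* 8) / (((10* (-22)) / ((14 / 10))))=161 / 550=0.29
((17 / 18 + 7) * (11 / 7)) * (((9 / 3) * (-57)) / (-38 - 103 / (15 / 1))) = 448305 / 9422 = 47.58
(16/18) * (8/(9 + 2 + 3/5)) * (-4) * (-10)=6400/261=24.52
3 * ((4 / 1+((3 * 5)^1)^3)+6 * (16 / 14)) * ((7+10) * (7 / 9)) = 402917 / 3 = 134305.67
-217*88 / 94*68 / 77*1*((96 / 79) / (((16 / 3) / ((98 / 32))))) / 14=-33201 / 3713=-8.94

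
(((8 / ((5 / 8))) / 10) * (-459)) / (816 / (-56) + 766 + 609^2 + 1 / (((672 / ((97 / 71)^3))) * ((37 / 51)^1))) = -2074761391104 / 1312378515342725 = -0.00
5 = 5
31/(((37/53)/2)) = 3286/37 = 88.81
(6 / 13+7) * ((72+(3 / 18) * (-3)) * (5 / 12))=5335 / 24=222.29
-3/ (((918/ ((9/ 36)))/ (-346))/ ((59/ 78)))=10207/ 47736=0.21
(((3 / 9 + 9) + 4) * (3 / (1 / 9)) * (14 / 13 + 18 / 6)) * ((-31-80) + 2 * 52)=-133560 / 13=-10273.85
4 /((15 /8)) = 32 /15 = 2.13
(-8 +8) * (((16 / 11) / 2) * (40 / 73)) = 0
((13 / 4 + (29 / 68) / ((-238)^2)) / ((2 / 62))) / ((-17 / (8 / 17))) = -388068943 / 139145986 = -2.79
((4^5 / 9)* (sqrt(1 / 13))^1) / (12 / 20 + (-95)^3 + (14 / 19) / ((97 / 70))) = -2359040* sqrt(13) / 231095480733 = -0.00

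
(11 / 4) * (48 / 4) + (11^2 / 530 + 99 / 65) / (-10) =2261633 / 68900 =32.82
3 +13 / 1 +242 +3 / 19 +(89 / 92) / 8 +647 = 12659419 / 13984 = 905.28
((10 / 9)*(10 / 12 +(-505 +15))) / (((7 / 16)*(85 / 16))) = -751360 / 3213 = -233.85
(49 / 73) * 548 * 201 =5397252 / 73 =73934.96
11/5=2.20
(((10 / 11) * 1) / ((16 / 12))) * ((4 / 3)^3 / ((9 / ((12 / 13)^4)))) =40960 / 314171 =0.13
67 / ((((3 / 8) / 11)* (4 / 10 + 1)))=29480 / 21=1403.81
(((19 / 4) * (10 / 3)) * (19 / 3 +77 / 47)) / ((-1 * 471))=-0.27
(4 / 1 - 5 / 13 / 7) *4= 1436 / 91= 15.78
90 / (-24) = -15 / 4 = -3.75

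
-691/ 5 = -138.20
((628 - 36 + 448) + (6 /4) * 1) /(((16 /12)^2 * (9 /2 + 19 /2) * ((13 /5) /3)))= 281205 /5824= 48.28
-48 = -48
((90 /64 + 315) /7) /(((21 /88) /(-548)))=-5086125 /49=-103798.47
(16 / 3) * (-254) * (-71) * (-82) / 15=-525791.29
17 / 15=1.13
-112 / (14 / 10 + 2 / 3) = -1680 / 31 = -54.19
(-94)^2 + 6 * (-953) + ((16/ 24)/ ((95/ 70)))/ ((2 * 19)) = 3376808/ 1083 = 3118.01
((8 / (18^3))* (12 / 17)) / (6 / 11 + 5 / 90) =88 / 54621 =0.00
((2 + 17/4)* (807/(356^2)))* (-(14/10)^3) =-276801/2534720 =-0.11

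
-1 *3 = -3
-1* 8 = -8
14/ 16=0.88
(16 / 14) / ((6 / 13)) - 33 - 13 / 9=-2014 / 63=-31.97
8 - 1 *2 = 6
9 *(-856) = -7704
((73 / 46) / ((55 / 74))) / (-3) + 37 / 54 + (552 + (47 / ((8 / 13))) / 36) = 605603657 / 1092960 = 554.09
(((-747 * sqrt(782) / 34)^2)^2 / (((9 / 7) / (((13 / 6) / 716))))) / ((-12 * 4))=-185052285284139 / 26486272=-6986724.49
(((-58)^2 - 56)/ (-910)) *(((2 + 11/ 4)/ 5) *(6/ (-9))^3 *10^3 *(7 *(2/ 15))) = 1005632/ 1053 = 955.02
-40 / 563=-0.07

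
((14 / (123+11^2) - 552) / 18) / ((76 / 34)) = -1144729 / 83448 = -13.72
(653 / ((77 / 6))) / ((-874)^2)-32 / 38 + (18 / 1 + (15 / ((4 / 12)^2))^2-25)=535752515563 / 29409226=18217.16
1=1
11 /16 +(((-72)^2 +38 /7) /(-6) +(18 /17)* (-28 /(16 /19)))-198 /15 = -26064517 /28560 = -912.62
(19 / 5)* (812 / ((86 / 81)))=624834 / 215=2906.20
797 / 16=49.81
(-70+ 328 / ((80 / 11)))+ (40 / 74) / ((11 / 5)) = -100343 / 4070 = -24.65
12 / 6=2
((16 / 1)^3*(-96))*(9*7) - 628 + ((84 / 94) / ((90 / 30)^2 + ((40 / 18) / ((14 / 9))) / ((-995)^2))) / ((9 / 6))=-14524372313242184 / 586292899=-24773235.93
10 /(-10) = -1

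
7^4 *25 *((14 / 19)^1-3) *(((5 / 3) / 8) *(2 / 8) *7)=-90337625 / 1824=-49527.21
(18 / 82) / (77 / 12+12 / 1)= 0.01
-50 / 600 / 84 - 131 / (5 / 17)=-2244821 / 5040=-445.40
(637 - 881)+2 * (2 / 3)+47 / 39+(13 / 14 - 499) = -134595 / 182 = -739.53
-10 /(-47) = 10 /47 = 0.21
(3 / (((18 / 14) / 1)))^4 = 2401 / 81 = 29.64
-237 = -237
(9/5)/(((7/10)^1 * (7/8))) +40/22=2564/539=4.76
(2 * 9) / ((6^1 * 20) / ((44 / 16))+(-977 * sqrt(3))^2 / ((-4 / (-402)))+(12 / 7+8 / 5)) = 13860 / 221598716147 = 0.00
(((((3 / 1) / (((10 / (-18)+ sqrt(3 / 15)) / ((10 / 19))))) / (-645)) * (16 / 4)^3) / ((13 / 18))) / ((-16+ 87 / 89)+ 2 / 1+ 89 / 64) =-0.17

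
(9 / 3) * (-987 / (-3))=987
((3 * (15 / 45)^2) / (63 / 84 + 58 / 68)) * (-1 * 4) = -0.83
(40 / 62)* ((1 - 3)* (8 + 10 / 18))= -3080 / 279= -11.04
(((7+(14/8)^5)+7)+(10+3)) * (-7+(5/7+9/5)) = -1395887/7168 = -194.74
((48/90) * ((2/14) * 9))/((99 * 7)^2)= 8/5602905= 0.00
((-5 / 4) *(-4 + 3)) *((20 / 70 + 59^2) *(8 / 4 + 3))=609225 / 28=21758.04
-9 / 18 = -1 / 2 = -0.50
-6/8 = -3/4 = -0.75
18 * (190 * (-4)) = -13680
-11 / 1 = -11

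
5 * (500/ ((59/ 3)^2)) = 22500/ 3481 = 6.46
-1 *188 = -188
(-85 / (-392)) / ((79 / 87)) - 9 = -271317 / 30968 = -8.76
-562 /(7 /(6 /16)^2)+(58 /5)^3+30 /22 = 477698593 /308000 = 1550.97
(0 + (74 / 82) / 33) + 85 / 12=38483 / 5412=7.11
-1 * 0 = 0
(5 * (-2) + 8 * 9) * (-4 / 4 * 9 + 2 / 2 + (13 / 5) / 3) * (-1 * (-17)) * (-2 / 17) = 13268 / 15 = 884.53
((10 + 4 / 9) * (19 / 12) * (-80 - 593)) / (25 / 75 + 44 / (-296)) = -60261.77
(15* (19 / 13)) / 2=285 / 26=10.96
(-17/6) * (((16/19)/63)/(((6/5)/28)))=-0.88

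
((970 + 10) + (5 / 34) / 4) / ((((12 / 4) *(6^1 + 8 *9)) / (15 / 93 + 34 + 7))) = 42517915 / 246636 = 172.39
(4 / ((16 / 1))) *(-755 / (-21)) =755 / 84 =8.99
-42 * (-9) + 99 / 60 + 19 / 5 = 7669 / 20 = 383.45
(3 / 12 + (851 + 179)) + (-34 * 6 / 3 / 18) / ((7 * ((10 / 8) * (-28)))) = 9086941 / 8820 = 1030.27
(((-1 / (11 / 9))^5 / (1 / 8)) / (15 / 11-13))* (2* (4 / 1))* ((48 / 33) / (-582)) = -78732 / 15621947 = -0.01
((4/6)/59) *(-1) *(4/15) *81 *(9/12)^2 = -81/590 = -0.14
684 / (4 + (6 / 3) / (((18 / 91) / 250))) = 3078 / 11393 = 0.27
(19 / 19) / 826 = 1 / 826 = 0.00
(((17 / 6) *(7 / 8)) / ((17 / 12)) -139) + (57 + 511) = 1723 / 4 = 430.75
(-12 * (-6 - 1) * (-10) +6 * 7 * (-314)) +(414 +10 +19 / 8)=-108813 / 8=-13601.62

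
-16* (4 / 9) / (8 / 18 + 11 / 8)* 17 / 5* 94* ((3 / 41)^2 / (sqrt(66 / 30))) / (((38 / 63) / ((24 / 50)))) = -2783434752* sqrt(55) / 5753012375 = -3.59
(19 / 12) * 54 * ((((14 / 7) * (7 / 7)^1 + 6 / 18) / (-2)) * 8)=-798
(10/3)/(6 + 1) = 10/21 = 0.48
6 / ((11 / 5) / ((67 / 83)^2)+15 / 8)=1077360 / 942907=1.14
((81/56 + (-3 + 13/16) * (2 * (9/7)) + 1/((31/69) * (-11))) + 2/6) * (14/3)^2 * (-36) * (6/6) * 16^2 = 831050752/1023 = 812366.33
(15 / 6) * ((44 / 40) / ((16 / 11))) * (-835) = -101035 / 64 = -1578.67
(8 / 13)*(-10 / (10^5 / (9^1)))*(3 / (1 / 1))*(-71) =1917 / 16250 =0.12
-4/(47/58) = -232/47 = -4.94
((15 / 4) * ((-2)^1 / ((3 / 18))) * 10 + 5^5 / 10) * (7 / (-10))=385 / 4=96.25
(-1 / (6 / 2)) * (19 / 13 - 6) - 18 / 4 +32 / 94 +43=40.35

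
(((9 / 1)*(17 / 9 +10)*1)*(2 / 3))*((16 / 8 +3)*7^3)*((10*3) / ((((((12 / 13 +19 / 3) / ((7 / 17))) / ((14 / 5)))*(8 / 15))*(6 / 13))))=22794073575 / 9622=2368953.81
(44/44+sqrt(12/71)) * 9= 18 * sqrt(213)/71+9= 12.70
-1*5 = -5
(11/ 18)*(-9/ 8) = -11/ 16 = -0.69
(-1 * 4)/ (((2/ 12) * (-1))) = 24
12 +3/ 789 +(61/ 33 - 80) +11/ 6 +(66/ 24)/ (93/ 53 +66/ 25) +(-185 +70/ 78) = -217062316139/ 875988828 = -247.79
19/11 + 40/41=1219/451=2.70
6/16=3/8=0.38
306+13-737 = -418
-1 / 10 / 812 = -1 / 8120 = -0.00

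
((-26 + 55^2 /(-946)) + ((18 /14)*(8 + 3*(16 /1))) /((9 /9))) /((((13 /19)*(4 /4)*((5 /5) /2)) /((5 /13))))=349695 /7267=48.12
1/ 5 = 0.20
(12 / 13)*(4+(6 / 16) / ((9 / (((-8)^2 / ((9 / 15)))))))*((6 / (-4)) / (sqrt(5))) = -152*sqrt(5) / 65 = -5.23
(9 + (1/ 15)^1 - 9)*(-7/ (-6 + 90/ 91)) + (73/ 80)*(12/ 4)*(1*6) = 14123/ 855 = 16.52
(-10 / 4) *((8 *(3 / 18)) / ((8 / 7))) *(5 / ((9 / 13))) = -2275 / 108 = -21.06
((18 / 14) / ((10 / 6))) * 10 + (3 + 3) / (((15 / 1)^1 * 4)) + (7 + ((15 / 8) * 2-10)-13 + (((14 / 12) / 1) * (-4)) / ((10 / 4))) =-2647 / 420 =-6.30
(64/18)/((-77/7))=-32/99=-0.32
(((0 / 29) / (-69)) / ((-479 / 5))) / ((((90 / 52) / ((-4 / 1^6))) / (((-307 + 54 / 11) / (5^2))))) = 0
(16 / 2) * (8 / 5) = 12.80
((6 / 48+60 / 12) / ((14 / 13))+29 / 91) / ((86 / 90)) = 332685 / 62608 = 5.31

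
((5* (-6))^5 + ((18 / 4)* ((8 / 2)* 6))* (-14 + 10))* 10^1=-243004320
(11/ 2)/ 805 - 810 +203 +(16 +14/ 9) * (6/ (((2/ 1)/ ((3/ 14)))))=-959089/ 1610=-595.71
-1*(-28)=28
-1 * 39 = -39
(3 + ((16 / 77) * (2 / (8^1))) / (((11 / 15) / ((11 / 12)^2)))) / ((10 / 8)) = 257 / 105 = 2.45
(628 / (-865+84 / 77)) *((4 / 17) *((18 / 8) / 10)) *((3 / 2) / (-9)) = 5181 / 807755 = 0.01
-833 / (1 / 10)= -8330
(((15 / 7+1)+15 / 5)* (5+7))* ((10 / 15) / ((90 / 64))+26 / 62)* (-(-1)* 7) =643108 / 1395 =461.01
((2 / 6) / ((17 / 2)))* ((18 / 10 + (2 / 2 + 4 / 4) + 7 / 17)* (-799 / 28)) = -8413 / 1785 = -4.71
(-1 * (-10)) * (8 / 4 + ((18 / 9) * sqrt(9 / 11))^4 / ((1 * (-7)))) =3980 / 847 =4.70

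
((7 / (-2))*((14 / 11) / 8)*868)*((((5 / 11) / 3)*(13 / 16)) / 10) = -138229 / 23232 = -5.95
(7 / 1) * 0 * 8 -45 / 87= -15 / 29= -0.52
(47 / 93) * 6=94 / 31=3.03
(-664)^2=440896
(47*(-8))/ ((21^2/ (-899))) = 338024/ 441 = 766.49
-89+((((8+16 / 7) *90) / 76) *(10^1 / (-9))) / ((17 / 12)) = -222829 / 2261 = -98.55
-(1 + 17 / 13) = -2.31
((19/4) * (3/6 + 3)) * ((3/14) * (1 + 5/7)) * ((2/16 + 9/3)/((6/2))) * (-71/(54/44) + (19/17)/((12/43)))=-46959925/137088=-342.55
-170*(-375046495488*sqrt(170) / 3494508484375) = 12751580846592*sqrt(170) / 698901696875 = 237.89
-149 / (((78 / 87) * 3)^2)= -125309 / 6084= -20.60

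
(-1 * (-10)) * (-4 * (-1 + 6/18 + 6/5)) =-64/3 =-21.33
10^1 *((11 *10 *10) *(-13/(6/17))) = -1215500/3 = -405166.67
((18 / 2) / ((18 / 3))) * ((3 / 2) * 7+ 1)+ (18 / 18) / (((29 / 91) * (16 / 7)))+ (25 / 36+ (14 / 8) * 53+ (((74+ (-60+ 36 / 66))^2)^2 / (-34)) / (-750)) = 118306575961 / 1039393872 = 113.82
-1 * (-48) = 48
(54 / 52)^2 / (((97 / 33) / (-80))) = -481140 / 16393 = -29.35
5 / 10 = 1 / 2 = 0.50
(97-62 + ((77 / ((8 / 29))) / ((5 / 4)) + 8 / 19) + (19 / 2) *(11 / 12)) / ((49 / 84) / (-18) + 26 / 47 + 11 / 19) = 257919597 / 1060625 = 243.18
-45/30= -3/2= -1.50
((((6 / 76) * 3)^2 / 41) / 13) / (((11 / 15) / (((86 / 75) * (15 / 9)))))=1161 / 4233086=0.00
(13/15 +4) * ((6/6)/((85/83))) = 6059/1275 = 4.75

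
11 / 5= 2.20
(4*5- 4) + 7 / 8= 135 / 8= 16.88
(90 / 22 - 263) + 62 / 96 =-136363 / 528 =-258.26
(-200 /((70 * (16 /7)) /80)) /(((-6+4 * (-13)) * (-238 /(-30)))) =750 /3451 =0.22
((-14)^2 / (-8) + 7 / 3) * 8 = -532 / 3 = -177.33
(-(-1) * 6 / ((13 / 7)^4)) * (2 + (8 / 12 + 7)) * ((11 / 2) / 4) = 765919 / 114244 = 6.70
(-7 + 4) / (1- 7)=0.50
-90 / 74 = -1.22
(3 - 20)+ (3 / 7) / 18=-16.98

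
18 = 18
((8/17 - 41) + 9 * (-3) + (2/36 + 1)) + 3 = -19423/306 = -63.47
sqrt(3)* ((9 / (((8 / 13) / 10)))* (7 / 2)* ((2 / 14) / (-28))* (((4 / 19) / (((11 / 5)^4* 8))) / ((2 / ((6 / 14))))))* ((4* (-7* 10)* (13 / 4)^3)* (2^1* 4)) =12049171875* sqrt(3) / 249248384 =83.73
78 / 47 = 1.66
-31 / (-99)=31 / 99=0.31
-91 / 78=-7 / 6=-1.17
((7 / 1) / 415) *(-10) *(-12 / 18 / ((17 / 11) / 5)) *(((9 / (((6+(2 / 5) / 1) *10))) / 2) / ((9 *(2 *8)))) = 385 / 2167296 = 0.00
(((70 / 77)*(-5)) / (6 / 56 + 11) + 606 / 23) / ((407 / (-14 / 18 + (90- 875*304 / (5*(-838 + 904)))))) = -144838395442 / 3170374119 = -45.68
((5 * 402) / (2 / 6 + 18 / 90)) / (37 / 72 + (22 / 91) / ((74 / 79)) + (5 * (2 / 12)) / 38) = 17359073550 / 3656803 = 4747.06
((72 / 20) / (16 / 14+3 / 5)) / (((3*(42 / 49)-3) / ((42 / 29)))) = -6.98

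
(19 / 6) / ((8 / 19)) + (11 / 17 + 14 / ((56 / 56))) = 18089 / 816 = 22.17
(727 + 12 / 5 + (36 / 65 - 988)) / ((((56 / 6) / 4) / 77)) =-553509 / 65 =-8515.52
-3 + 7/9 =-20/9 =-2.22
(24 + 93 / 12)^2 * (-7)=-112903 / 16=-7056.44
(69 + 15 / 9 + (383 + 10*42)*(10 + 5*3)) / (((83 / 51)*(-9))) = -1027429 / 747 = -1375.41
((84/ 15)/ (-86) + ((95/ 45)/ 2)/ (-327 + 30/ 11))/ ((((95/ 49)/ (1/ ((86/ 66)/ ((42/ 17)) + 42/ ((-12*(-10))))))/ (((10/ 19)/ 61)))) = -14244116348/ 41075030095161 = -0.00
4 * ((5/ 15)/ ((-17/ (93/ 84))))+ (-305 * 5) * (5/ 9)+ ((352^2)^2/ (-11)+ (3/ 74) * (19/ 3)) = -110611281238907/ 79254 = -1395655503.05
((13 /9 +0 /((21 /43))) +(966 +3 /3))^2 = 75968656 /81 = 937884.64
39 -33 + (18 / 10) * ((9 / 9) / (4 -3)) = 39 / 5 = 7.80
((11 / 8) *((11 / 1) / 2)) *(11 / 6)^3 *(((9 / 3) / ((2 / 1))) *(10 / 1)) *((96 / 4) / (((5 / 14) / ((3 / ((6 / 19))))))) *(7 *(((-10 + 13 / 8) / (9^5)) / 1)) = -10045878227 / 22674816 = -443.04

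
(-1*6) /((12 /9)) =-4.50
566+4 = 570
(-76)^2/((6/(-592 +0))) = -1709696/3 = -569898.67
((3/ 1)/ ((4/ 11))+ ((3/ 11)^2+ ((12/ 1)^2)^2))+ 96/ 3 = 10055741/ 484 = 20776.32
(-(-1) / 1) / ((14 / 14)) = 1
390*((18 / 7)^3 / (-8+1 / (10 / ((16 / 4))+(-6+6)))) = -5686200 / 6517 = -872.52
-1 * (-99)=99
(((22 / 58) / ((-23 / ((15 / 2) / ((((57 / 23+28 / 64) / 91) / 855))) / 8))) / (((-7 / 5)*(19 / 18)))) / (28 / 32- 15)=-1264.96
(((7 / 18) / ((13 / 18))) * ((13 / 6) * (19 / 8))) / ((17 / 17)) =133 / 48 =2.77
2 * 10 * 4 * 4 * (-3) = -960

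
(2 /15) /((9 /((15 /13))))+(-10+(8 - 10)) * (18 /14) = -12622 /819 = -15.41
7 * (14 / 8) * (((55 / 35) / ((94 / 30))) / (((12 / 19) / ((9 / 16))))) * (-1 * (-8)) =65835 / 1504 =43.77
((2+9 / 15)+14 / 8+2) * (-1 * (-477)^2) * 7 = -202273281 / 20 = -10113664.05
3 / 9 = 1 / 3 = 0.33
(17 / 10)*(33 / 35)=1.60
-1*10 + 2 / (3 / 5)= -20 / 3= -6.67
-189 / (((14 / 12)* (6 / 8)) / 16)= -3456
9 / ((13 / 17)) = 153 / 13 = 11.77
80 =80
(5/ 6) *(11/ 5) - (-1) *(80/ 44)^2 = 3731/ 726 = 5.14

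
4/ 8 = 1/ 2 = 0.50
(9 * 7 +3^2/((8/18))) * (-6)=-999/2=-499.50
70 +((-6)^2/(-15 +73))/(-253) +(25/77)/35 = 2288033/32683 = 70.01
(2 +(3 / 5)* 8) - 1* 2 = 24 / 5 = 4.80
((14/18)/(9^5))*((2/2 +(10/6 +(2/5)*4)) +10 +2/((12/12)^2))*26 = 44408/7971615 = 0.01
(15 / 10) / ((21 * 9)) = 1 / 126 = 0.01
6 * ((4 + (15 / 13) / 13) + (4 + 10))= 18342 / 169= 108.53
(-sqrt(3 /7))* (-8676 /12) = 723* sqrt(21) /7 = 473.31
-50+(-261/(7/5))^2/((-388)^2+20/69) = -25332003475/508990244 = -49.77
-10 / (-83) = 10 / 83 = 0.12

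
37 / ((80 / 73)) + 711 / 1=59581 / 80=744.76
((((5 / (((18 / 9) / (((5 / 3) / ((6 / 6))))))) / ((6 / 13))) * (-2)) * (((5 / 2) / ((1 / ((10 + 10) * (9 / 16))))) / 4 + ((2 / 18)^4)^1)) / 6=-479783525 / 22674816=-21.16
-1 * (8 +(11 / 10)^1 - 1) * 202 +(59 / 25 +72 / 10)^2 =-965504 / 625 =-1544.81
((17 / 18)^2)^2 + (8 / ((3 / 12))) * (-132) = -4223.20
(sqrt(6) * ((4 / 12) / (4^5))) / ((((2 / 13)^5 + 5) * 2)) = 371293 * sqrt(6) / 11406317568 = 0.00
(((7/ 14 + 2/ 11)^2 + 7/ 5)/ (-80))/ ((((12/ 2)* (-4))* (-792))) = -0.00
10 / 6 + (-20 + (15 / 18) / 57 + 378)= 123011 / 342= 359.68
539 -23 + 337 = 853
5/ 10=1/ 2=0.50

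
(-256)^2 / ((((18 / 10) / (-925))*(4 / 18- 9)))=303104000 / 79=3836759.49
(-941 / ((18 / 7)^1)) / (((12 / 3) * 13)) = -7.04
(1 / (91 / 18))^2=324 / 8281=0.04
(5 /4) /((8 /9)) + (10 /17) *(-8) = -1795 /544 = -3.30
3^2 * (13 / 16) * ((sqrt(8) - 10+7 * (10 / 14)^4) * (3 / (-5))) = 196911 / 5488 - 351 * sqrt(2) / 40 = 23.47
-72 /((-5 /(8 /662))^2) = -1152 /2739025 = -0.00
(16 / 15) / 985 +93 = 1374091 / 14775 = 93.00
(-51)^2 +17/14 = 36431/14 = 2602.21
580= 580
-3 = -3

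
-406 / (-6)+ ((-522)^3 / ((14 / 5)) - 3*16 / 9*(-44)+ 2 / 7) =-1066768505 / 21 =-50798500.24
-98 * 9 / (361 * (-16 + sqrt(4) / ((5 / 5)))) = 63 / 361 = 0.17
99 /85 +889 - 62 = 70394 /85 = 828.16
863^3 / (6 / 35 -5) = -22495747645 / 169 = -133110932.81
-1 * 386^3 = -57512456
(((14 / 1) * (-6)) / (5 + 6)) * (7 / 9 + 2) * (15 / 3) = -3500 / 33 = -106.06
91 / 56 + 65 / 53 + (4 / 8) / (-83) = 100135 / 35192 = 2.85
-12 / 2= -6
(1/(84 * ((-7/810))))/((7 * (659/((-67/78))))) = 3015/11753924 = 0.00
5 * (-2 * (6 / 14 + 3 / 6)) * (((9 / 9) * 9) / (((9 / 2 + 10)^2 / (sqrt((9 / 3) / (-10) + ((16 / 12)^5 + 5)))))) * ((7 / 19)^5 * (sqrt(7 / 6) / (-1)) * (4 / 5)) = 249704 * sqrt(758135) / 31235988885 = 0.01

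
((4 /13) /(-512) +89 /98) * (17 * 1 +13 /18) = 23605681 /1467648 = 16.08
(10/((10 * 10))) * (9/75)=3/250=0.01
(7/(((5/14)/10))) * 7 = 1372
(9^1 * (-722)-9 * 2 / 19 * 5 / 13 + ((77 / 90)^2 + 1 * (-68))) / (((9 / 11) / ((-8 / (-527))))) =-288988936214 / 2372330025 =-121.82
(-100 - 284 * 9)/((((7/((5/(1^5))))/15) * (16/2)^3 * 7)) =-6225/784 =-7.94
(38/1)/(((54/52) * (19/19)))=988/27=36.59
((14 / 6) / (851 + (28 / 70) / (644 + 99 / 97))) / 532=16465 / 3194673348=0.00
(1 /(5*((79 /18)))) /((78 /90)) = 54 /1027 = 0.05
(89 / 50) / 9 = 89 / 450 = 0.20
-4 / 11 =-0.36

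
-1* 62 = -62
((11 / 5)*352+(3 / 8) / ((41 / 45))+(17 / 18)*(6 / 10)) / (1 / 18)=11444583 / 820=13956.81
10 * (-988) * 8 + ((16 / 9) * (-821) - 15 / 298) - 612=-217541327 / 2682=-81111.61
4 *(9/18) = 2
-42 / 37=-1.14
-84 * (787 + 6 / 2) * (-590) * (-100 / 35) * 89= -9955896000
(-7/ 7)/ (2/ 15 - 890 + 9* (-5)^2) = 0.00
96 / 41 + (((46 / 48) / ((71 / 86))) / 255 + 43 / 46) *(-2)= 47407723 / 102438090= 0.46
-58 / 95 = -0.61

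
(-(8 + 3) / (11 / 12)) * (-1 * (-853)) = -10236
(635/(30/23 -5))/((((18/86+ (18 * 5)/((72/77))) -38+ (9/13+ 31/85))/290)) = -9470466200/11311671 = -837.23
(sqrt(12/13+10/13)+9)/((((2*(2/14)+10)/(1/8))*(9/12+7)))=7*sqrt(286)/58032+7/496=0.02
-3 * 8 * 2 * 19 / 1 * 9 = -8208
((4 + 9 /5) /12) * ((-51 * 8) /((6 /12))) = -394.40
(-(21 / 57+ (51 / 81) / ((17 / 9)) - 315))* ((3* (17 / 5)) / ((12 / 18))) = 182733 / 38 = 4808.76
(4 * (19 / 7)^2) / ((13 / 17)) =24548 / 637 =38.54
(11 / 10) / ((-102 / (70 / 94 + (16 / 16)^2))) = -451 / 23970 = -0.02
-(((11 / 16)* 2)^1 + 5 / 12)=-43 / 24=-1.79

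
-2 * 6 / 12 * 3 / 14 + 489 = 6843 / 14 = 488.79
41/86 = 0.48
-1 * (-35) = 35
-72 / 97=-0.74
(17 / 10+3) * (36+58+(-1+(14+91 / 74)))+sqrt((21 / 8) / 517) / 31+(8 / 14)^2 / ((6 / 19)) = sqrt(21714) / 64108+55446661 / 108780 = 509.72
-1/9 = -0.11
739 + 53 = 792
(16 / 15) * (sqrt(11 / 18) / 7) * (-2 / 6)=-8 * sqrt(22) / 945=-0.04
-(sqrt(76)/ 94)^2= -19/ 2209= -0.01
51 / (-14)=-3.64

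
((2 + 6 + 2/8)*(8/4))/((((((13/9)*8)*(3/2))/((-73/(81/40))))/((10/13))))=-40150/1521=-26.40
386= 386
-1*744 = -744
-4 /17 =-0.24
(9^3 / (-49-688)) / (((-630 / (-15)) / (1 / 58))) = -243 / 598444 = -0.00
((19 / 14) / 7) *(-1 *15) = -285 / 98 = -2.91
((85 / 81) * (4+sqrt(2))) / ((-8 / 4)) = -2.84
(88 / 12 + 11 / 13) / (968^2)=29 / 3322176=0.00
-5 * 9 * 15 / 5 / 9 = -15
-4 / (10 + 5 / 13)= -52 / 135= -0.39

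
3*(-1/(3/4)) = -4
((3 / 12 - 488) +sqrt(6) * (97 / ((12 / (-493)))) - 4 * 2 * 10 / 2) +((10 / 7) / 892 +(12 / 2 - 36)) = -47821 * sqrt(6) / 12 - 3482581 / 6244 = -10319.17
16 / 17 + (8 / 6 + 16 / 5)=1396 / 255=5.47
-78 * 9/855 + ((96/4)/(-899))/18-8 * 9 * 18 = -1296.82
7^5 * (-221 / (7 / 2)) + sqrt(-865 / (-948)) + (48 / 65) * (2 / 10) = -344903602 / 325 + sqrt(205005) / 474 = -1061240.90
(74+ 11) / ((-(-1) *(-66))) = -85 / 66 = -1.29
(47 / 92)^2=2209 / 8464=0.26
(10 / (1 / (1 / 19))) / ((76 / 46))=115 / 361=0.32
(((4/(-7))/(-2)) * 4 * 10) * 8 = 640/7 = 91.43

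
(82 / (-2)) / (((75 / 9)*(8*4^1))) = -0.15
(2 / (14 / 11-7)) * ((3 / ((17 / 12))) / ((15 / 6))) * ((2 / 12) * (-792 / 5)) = 23232 / 2975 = 7.81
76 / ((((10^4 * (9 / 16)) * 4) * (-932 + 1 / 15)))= -19 / 5242125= -0.00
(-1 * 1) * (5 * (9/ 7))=-45/ 7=-6.43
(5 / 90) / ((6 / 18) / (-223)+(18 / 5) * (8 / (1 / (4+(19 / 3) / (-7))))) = 1561 / 2504694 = 0.00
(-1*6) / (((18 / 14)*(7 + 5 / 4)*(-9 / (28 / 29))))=1568 / 25839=0.06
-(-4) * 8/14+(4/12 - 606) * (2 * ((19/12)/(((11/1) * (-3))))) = 251165/4158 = 60.41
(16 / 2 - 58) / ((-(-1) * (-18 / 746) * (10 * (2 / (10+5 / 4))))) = 9325 / 8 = 1165.62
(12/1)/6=2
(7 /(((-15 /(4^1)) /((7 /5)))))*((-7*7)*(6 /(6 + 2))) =2401 /25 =96.04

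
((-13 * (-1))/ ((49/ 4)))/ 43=52/ 2107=0.02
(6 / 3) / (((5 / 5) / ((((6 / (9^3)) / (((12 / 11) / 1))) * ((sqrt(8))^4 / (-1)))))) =-704 / 729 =-0.97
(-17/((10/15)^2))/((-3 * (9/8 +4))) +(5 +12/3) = 471/41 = 11.49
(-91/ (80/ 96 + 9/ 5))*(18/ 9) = -5460/ 79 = -69.11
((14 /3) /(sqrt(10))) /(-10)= -7 * sqrt(10) /150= -0.15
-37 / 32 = -1.16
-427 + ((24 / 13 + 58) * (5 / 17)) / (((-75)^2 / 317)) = -105916249 / 248625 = -426.01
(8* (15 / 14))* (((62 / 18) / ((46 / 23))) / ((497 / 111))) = 11470 / 3479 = 3.30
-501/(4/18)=-4509/2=-2254.50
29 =29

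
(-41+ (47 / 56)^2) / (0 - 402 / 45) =1895505 / 420224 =4.51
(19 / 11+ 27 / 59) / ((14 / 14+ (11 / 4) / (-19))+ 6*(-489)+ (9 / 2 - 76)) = -107768 / 148201097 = -0.00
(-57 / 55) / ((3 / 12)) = -228 / 55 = -4.15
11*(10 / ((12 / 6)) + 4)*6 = 594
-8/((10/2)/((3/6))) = -4/5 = -0.80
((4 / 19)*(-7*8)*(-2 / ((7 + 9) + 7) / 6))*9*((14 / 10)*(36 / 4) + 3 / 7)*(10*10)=46080 / 23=2003.48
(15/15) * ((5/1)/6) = 5/6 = 0.83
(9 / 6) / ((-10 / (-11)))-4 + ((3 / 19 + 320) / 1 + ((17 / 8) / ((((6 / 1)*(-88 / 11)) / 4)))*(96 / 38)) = 120597 / 380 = 317.36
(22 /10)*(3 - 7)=-44 /5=-8.80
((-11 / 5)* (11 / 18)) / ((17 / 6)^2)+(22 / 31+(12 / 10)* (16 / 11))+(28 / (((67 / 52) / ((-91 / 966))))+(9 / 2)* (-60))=-614501381594 / 2277960135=-269.76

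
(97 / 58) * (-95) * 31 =-285665 / 58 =-4925.26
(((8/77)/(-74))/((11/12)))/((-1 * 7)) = 48/219373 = 0.00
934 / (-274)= -467 / 137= -3.41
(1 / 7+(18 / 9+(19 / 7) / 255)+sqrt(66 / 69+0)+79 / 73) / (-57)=-421627 / 7427385 - sqrt(506) / 1311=-0.07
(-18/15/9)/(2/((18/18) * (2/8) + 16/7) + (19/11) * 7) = -1562/150885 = -0.01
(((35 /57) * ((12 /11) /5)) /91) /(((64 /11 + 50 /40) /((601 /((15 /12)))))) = 38464 /384085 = 0.10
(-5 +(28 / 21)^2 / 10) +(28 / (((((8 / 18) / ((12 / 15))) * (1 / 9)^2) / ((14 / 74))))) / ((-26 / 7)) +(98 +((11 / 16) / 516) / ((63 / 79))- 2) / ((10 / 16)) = -1850056487 / 31272696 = -59.16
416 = 416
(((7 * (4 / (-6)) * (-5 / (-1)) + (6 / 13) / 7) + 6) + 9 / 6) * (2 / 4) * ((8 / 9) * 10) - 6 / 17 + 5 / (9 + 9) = -5860399 / 83538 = -70.15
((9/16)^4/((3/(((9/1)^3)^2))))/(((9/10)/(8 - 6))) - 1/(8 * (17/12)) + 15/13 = 142703738547/3620864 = 39411.52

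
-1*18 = -18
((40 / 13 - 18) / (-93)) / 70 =0.00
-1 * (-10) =10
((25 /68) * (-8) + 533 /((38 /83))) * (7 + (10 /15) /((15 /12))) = 84768419 /9690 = 8748.03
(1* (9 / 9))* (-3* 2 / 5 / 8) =-3 / 20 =-0.15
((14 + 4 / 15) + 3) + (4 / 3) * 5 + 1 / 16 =5759 / 240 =24.00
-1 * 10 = -10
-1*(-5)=5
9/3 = 3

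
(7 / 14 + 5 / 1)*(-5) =-55 / 2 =-27.50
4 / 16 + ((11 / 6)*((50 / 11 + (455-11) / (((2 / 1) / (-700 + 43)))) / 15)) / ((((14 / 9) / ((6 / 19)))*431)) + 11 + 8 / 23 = 12059819 / 3766940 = 3.20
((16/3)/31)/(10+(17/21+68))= 112/51305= 0.00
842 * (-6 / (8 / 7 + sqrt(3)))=282912 / 83 - 247548 * sqrt(3) / 83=-1757.27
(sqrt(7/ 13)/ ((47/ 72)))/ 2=36 * sqrt(91)/ 611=0.56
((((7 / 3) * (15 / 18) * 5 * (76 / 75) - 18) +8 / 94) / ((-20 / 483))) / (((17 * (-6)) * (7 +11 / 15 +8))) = -205919 / 1697076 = -0.12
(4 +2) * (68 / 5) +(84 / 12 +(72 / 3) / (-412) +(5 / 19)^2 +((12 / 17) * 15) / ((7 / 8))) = 2228137166 / 22123885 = 100.71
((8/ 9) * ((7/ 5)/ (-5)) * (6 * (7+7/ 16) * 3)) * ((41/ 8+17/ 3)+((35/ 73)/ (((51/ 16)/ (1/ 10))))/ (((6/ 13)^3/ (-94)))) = 28289611/ 236520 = 119.61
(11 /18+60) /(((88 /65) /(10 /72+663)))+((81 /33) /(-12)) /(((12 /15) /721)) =1682441615 /57024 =29504.10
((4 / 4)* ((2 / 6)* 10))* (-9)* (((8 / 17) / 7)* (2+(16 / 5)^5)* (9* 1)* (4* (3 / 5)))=-5468217984 / 371875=-14704.45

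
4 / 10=0.40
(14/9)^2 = 196/81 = 2.42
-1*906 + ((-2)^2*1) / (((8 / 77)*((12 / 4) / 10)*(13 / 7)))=-32639 / 39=-836.90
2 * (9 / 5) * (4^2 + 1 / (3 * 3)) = 58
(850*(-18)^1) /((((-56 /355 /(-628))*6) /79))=-801986839.29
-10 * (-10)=100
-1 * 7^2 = -49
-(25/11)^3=-15625/1331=-11.74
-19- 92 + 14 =-97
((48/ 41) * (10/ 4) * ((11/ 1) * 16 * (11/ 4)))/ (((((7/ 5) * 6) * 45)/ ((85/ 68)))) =4.68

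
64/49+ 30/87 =2346/1421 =1.65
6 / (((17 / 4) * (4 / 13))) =78 / 17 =4.59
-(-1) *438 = 438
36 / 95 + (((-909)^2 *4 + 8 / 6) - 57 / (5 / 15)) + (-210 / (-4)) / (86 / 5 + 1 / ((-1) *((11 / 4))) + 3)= 2055253832801 / 621870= 3304957.36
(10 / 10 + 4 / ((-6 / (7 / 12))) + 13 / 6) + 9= 106 / 9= 11.78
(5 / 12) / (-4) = -5 / 48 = -0.10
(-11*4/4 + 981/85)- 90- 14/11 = -84834/935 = -90.73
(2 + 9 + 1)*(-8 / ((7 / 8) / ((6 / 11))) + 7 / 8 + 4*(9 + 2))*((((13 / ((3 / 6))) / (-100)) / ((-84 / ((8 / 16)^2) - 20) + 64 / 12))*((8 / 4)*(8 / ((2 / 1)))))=2874807 / 1012550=2.84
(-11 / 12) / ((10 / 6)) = -11 / 20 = -0.55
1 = 1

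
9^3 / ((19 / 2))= 1458 / 19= 76.74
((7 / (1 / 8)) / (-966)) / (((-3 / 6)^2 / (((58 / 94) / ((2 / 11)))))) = -2552 / 3243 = -0.79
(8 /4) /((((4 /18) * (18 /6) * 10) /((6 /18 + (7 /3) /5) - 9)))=-123 /50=-2.46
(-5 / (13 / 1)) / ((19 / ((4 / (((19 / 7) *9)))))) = -140 / 42237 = -0.00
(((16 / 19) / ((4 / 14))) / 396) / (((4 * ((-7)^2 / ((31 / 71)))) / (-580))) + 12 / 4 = 2795581 / 934857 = 2.99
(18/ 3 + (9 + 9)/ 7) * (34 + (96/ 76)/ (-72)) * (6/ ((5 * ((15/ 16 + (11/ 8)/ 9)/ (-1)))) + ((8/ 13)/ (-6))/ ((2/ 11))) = -30375736/ 62643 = -484.90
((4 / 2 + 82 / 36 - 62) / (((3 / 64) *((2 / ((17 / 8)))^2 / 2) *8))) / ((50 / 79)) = -23721409 / 43200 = -549.11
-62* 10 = -620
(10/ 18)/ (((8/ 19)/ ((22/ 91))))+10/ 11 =1.23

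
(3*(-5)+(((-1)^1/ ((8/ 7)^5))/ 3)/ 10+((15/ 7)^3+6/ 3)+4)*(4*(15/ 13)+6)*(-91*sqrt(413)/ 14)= -6379066537*sqrt(413)/ 112394240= -1153.42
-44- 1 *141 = -185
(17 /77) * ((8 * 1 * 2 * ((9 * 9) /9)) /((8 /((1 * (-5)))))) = -1530 /77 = -19.87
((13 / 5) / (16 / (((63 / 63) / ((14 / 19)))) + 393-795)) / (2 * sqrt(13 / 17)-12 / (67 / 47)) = 0.00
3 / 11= 0.27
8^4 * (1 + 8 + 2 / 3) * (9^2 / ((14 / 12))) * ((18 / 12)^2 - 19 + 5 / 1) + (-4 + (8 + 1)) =-226105309 / 7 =-32300758.43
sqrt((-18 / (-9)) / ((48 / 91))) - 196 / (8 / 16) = -392 + sqrt(546) / 12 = -390.05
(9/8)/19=9/152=0.06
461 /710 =0.65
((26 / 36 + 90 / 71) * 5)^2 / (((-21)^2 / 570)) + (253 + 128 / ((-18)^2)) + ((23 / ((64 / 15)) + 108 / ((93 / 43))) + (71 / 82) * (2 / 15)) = 10662873000136801 / 24412630616640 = 436.78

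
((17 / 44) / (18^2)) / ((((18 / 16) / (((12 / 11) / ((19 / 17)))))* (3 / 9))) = 0.00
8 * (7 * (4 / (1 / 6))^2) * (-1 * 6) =-193536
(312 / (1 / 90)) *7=196560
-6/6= -1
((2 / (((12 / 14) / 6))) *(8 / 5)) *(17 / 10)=952 / 25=38.08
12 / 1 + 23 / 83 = 1019 / 83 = 12.28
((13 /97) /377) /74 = 1 /208162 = 0.00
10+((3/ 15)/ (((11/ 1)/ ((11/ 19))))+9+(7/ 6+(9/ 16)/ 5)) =92521/ 4560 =20.29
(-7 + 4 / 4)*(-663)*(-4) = -15912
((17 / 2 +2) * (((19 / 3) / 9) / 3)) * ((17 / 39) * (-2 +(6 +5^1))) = 2261 / 234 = 9.66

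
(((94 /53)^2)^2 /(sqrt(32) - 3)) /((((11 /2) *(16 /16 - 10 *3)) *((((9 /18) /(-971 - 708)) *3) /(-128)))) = -11672509251584 *sqrt(2) /7551190317 - 2918127312896 /2517063439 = -3345.41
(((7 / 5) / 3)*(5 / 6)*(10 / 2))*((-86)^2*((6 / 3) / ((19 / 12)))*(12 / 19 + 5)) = 102301.09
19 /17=1.12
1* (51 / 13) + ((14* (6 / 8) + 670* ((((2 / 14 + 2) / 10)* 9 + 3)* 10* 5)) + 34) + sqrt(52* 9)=165177.20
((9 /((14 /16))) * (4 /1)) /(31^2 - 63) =144 /3143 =0.05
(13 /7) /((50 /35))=13 /10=1.30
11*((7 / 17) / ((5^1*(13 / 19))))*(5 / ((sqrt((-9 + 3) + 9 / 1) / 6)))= 2926*sqrt(3) / 221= 22.93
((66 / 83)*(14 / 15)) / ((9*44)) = 7 / 3735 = 0.00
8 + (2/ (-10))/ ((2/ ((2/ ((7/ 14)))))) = 7.60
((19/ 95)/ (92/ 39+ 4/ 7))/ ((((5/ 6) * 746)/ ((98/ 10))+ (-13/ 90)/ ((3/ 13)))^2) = 477839817/ 27620379158440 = 0.00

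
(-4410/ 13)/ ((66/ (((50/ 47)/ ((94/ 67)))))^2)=-687378125/ 15351476426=-0.04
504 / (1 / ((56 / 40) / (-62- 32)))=-1764 / 235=-7.51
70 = 70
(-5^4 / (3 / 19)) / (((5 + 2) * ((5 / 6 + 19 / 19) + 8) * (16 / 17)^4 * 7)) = -10.47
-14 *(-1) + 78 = 92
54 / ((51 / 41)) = 738 / 17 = 43.41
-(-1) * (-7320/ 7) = -7320/ 7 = -1045.71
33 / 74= 0.45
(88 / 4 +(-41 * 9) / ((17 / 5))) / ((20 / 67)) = -98557 / 340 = -289.87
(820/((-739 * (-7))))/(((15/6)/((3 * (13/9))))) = 4264/15519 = 0.27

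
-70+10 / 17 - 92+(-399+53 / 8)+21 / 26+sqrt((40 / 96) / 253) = -552.94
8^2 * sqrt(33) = 64 * sqrt(33) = 367.65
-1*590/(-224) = 295/112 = 2.63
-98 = -98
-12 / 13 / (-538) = 6 / 3497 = 0.00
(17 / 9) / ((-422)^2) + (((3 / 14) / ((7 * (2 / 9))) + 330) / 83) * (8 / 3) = 69139757467 / 6518408652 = 10.61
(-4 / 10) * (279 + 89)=-736 / 5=-147.20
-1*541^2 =-292681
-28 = -28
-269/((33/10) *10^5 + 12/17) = -4573/5610012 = -0.00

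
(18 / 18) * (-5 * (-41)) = 205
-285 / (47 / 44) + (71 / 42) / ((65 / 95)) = -264.34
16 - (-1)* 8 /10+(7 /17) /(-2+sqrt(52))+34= 7* sqrt(13) /408+103667 /2040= 50.88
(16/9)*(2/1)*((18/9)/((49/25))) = 1600/441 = 3.63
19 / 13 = 1.46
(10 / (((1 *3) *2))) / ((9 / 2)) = 10 / 27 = 0.37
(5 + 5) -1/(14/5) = 135/14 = 9.64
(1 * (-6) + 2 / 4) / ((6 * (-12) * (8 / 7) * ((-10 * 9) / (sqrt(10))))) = -77 * sqrt(10) / 103680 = -0.00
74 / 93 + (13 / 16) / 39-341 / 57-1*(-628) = 17608765 / 28272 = 622.83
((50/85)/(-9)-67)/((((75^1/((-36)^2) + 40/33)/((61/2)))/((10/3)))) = -110162096/20519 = -5368.78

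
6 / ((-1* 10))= -3 / 5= -0.60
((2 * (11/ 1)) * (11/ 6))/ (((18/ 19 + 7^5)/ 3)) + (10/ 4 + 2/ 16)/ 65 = 7901851/ 166062520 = 0.05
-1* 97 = -97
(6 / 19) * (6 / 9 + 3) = 22 / 19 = 1.16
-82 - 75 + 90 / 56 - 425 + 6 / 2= -16167 / 28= -577.39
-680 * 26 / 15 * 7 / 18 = -458.37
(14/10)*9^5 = 413343/5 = 82668.60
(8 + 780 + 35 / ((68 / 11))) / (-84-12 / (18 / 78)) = -53969 / 9248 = -5.84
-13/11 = -1.18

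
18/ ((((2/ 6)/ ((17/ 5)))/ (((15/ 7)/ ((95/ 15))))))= 8262/ 133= 62.12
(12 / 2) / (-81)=-2 / 27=-0.07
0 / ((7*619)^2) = 0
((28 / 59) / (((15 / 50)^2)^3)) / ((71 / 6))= 56000000 / 1017927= 55.01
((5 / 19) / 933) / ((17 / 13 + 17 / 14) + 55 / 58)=13195 / 162343866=0.00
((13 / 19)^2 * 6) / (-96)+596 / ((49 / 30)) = 103266599 / 283024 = 364.87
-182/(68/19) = -1729/34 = -50.85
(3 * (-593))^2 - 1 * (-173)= 3165014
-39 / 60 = -13 / 20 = -0.65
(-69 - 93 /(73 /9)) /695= -5874 /50735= -0.12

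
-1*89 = -89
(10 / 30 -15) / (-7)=44 / 21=2.10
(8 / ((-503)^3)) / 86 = -4 / 5472331661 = -0.00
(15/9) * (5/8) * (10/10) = 25/24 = 1.04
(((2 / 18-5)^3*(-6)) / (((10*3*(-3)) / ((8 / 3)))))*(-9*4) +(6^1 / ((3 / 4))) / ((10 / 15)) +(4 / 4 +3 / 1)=2784208 / 3645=763.84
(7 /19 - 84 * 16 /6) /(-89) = 4249 /1691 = 2.51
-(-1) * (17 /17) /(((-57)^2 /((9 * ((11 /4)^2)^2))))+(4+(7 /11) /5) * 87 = 1825928839 /5082880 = 359.23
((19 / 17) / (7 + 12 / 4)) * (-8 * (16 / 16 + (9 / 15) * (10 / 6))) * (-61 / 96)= 1159 / 1020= 1.14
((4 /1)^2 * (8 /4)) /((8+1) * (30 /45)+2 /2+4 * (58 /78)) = 1248 /389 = 3.21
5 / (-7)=-5 / 7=-0.71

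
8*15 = 120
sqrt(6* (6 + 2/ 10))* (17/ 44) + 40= 17* sqrt(930)/ 220 + 40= 42.36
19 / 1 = 19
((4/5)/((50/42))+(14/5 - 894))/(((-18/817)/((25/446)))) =22736293/10035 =2265.70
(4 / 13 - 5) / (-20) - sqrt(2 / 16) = 61 / 260 - sqrt(2) / 4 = -0.12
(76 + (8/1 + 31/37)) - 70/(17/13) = 19693/629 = 31.31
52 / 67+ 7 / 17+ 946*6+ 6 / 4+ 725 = 14587601 / 2278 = 6403.69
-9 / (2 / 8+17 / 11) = -396 / 79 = -5.01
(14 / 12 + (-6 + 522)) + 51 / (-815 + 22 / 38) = 4000834 / 7737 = 517.10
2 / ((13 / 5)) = 10 / 13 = 0.77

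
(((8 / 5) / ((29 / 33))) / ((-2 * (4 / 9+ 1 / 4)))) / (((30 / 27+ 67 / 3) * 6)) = -7128 / 764875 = -0.01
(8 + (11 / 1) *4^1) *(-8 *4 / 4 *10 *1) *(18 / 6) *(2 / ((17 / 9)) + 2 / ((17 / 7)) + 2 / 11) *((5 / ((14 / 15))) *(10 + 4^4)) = -6864624000 / 187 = -36709219.25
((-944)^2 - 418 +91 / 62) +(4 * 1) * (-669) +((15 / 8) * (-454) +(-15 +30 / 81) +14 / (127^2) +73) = 47911435981873 / 53999892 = 887250.59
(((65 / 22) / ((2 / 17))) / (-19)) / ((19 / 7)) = -7735 / 15884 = -0.49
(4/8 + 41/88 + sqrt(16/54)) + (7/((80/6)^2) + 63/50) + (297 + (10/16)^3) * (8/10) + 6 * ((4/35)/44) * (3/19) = 240.61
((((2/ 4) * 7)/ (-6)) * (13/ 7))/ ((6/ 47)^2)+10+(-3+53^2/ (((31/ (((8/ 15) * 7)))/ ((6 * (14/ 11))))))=1858942619/ 736560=2523.82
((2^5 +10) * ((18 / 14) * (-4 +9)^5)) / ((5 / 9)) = 303750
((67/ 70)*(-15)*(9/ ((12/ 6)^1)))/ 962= -1809/ 26936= -0.07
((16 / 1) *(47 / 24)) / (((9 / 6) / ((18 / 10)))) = 188 / 5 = 37.60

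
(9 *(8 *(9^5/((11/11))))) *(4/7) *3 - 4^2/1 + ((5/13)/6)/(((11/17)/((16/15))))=7288317.82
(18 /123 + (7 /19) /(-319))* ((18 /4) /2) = 324711 /994004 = 0.33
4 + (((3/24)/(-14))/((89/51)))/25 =996749/249200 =4.00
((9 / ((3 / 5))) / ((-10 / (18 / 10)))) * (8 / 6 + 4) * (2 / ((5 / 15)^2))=-1296 / 5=-259.20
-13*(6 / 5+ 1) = -143 / 5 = -28.60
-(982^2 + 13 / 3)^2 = -8369362210225 / 9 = -929929134469.44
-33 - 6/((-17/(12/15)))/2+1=-2708/85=-31.86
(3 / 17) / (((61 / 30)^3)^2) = 0.00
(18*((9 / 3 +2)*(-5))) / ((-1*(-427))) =-450 / 427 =-1.05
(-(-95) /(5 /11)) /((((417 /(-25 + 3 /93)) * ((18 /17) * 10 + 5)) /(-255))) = 46750374 /228377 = 204.71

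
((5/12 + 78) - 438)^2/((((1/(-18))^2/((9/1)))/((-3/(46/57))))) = -257894885475/184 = -1401602638.45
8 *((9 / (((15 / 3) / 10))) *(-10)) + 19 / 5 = -7181 / 5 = -1436.20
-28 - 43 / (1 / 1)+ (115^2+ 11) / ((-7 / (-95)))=1256923 / 7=179560.43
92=92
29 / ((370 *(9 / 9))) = 29 / 370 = 0.08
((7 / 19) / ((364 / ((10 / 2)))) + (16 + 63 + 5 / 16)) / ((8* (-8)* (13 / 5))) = -1567315 / 3288064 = -0.48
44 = 44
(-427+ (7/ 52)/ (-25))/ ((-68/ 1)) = 6.28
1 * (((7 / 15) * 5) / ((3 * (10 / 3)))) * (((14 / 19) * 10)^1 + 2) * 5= 623 / 57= 10.93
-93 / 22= -4.23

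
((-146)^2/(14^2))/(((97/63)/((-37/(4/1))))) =-1774557/2716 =-653.37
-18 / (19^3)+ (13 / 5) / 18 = 87547 / 617310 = 0.14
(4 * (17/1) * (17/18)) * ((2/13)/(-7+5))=-578/117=-4.94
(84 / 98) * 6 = 5.14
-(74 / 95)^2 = -5476 / 9025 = -0.61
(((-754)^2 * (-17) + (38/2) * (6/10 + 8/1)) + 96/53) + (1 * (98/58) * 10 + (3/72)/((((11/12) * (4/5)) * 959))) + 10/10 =-6267993480714887/648552520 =-9664588.89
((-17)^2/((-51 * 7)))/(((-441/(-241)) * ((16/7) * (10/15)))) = -4097/14112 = -0.29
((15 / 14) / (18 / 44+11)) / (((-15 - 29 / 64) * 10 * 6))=-176 / 1737673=-0.00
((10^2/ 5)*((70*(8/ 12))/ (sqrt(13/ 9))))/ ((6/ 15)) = 7000*sqrt(13)/ 13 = 1941.45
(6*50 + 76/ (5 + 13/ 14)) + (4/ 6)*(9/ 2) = 26213/ 83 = 315.82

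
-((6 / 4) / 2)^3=-27 / 64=-0.42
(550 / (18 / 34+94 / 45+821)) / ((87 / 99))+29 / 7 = 313540219 / 63951902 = 4.90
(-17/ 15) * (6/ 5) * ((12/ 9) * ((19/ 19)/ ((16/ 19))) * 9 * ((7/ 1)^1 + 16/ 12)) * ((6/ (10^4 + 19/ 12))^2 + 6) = -13958019827025/ 14404560361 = -969.00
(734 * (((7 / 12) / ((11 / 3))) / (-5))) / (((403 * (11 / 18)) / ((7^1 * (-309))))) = 205.12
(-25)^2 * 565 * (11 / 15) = 776875 / 3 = 258958.33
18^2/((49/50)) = 330.61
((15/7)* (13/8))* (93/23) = 14.08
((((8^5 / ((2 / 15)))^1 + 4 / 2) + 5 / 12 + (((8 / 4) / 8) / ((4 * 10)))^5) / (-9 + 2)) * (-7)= 77310171545600003 / 314572800000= 245762.42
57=57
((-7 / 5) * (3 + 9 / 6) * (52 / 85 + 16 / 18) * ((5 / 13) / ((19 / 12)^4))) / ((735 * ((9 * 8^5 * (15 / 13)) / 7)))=-287 / 17723656000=-0.00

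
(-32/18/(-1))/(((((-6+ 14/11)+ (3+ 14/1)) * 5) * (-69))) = -176/419175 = -0.00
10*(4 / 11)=40 / 11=3.64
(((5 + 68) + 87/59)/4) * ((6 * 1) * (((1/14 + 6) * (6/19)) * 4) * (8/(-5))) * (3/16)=-2016846/7847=-257.02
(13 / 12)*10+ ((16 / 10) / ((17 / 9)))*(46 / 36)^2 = 18691 / 1530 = 12.22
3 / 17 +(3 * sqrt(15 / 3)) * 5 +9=156 / 17 +15 * sqrt(5)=42.72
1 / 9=0.11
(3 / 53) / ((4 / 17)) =51 / 212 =0.24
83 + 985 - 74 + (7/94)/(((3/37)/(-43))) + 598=437807/282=1552.51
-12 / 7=-1.71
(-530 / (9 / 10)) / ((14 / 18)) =-5300 / 7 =-757.14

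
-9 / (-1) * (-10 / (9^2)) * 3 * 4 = -40 / 3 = -13.33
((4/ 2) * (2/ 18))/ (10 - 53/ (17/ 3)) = 0.34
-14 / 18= -7 / 9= -0.78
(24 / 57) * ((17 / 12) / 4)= 17 / 114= 0.15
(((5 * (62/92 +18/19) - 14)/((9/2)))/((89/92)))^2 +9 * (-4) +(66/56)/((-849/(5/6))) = -34.17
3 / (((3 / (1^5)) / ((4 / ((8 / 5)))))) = 2.50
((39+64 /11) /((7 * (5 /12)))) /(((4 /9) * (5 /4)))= 53244 /1925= 27.66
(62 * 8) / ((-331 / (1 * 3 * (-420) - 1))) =625456 / 331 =1889.60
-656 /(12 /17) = -929.33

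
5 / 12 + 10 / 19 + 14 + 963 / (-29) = -120761 / 6612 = -18.26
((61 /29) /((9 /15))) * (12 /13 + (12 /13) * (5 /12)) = 5185 /1131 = 4.58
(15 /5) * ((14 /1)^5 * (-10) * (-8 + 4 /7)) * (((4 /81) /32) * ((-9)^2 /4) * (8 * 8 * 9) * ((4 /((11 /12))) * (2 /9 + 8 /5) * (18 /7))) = 485239652352 /11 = 44112695668.36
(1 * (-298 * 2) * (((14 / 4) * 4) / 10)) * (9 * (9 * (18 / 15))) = -2027592 / 25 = -81103.68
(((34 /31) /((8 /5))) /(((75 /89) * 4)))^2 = 2289169 /55353600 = 0.04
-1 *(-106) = 106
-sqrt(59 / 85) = -sqrt(5015) / 85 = -0.83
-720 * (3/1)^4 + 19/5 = -291581/5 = -58316.20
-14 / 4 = -3.50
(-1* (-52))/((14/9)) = 234/7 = 33.43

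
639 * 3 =1917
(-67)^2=4489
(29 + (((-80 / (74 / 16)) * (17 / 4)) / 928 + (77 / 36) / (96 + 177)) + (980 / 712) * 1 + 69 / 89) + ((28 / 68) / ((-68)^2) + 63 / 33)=956162673978359 / 28983863587536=32.99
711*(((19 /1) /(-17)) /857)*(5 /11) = -0.42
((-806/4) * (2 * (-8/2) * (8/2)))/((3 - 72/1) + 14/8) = -25792/269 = -95.88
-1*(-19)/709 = 19/709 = 0.03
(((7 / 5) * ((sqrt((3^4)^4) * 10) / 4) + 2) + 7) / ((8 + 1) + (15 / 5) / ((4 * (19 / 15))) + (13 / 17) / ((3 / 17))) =1047546 / 635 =1649.68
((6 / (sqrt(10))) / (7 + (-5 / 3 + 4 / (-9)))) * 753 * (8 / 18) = 2259 * sqrt(10) / 55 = 129.88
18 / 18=1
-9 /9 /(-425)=1 /425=0.00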